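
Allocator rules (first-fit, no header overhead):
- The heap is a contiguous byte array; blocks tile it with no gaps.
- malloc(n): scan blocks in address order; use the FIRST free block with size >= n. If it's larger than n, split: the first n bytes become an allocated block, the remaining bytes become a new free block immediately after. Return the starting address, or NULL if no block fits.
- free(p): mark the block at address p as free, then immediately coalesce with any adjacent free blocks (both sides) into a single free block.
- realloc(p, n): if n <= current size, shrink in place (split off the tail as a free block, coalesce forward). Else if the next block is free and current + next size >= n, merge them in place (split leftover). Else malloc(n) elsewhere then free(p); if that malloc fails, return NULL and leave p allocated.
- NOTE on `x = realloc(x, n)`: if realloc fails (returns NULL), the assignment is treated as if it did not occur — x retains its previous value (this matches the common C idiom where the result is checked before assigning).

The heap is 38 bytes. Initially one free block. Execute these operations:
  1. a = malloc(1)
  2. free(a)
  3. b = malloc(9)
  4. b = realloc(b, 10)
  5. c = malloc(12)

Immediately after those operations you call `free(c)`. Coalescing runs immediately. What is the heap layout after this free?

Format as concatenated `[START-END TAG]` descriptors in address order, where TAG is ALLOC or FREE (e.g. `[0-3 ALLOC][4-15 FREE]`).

Op 1: a = malloc(1) -> a = 0; heap: [0-0 ALLOC][1-37 FREE]
Op 2: free(a) -> (freed a); heap: [0-37 FREE]
Op 3: b = malloc(9) -> b = 0; heap: [0-8 ALLOC][9-37 FREE]
Op 4: b = realloc(b, 10) -> b = 0; heap: [0-9 ALLOC][10-37 FREE]
Op 5: c = malloc(12) -> c = 10; heap: [0-9 ALLOC][10-21 ALLOC][22-37 FREE]
free(c): c = 10 -> block [10-21 ALLOC]; mark free, coalesce with adjacent free neighbors -> [0-9 ALLOC][10-37 FREE]

Answer: [0-9 ALLOC][10-37 FREE]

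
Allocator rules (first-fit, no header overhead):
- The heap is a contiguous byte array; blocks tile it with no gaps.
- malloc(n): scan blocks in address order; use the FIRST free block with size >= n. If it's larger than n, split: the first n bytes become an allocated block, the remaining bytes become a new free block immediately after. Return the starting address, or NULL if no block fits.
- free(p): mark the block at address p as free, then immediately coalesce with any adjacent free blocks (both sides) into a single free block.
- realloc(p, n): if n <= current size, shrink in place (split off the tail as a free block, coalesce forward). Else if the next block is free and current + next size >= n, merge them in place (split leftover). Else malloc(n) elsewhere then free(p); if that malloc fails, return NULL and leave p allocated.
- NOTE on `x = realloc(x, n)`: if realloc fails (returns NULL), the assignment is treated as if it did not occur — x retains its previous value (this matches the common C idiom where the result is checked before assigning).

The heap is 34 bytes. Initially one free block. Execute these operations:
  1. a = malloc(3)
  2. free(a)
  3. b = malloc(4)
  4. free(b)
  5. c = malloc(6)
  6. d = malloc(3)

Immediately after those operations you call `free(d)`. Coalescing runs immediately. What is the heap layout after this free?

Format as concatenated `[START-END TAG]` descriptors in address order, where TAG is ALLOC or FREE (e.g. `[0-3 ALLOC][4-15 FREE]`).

Op 1: a = malloc(3) -> a = 0; heap: [0-2 ALLOC][3-33 FREE]
Op 2: free(a) -> (freed a); heap: [0-33 FREE]
Op 3: b = malloc(4) -> b = 0; heap: [0-3 ALLOC][4-33 FREE]
Op 4: free(b) -> (freed b); heap: [0-33 FREE]
Op 5: c = malloc(6) -> c = 0; heap: [0-5 ALLOC][6-33 FREE]
Op 6: d = malloc(3) -> d = 6; heap: [0-5 ALLOC][6-8 ALLOC][9-33 FREE]
free(d): d = 6 -> block [6-8 ALLOC]; mark free, coalesce with adjacent free neighbors -> [0-5 ALLOC][6-33 FREE]

Answer: [0-5 ALLOC][6-33 FREE]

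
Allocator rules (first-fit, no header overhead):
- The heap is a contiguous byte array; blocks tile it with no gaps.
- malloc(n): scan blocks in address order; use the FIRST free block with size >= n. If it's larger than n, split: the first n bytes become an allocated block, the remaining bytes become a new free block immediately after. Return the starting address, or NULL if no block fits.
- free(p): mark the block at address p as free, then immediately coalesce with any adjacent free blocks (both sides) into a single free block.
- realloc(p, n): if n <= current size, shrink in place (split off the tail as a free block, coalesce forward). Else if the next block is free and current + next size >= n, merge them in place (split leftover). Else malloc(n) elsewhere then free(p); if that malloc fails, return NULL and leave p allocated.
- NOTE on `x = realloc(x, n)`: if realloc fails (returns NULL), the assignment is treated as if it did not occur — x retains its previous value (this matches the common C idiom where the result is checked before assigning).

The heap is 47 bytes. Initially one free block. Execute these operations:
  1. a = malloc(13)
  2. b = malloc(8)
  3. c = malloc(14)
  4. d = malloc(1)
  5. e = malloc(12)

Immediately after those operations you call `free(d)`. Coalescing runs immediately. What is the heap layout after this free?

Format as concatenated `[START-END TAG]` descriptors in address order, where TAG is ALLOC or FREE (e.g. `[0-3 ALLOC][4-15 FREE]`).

Answer: [0-12 ALLOC][13-20 ALLOC][21-34 ALLOC][35-46 FREE]

Derivation:
Op 1: a = malloc(13) -> a = 0; heap: [0-12 ALLOC][13-46 FREE]
Op 2: b = malloc(8) -> b = 13; heap: [0-12 ALLOC][13-20 ALLOC][21-46 FREE]
Op 3: c = malloc(14) -> c = 21; heap: [0-12 ALLOC][13-20 ALLOC][21-34 ALLOC][35-46 FREE]
Op 4: d = malloc(1) -> d = 35; heap: [0-12 ALLOC][13-20 ALLOC][21-34 ALLOC][35-35 ALLOC][36-46 FREE]
Op 5: e = malloc(12) -> e = NULL; heap: [0-12 ALLOC][13-20 ALLOC][21-34 ALLOC][35-35 ALLOC][36-46 FREE]
free(d): d = 35 -> block [35-35 ALLOC]; mark free, coalesce with adjacent free neighbors -> [0-12 ALLOC][13-20 ALLOC][21-34 ALLOC][35-46 FREE]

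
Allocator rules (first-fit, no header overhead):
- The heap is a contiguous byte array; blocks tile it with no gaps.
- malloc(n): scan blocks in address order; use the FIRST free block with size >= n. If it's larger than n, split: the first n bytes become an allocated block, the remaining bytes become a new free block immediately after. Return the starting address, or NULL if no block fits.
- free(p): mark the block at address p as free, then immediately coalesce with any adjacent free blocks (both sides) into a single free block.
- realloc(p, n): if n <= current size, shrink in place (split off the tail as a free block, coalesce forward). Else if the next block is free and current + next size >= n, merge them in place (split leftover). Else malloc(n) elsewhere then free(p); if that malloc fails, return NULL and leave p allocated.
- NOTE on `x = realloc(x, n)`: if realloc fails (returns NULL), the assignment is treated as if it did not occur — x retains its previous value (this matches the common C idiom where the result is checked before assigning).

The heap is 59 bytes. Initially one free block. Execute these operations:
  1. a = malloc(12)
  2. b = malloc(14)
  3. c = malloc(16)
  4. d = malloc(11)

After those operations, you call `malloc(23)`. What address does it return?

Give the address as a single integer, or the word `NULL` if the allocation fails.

Op 1: a = malloc(12) -> a = 0; heap: [0-11 ALLOC][12-58 FREE]
Op 2: b = malloc(14) -> b = 12; heap: [0-11 ALLOC][12-25 ALLOC][26-58 FREE]
Op 3: c = malloc(16) -> c = 26; heap: [0-11 ALLOC][12-25 ALLOC][26-41 ALLOC][42-58 FREE]
Op 4: d = malloc(11) -> d = 42; heap: [0-11 ALLOC][12-25 ALLOC][26-41 ALLOC][42-52 ALLOC][53-58 FREE]
malloc(23): first-fit scan over [0-11 ALLOC][12-25 ALLOC][26-41 ALLOC][42-52 ALLOC][53-58 FREE] -> NULL

Answer: NULL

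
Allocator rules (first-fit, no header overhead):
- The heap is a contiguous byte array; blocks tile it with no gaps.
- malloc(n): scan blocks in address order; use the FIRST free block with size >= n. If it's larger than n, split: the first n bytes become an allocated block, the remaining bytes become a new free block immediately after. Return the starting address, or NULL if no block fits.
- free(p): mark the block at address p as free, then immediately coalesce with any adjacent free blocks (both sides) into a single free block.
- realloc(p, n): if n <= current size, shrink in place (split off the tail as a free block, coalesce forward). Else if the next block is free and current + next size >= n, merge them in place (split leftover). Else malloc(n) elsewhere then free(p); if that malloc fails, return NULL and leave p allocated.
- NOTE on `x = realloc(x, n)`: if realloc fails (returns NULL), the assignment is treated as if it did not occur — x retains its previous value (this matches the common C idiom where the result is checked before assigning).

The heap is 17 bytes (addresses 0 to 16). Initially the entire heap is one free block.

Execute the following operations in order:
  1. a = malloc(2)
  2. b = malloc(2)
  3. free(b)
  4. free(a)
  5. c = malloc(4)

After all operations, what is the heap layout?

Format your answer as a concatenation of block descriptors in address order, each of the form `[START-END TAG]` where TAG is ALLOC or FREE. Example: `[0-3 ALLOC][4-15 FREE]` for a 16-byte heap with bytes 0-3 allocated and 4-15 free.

Op 1: a = malloc(2) -> a = 0; heap: [0-1 ALLOC][2-16 FREE]
Op 2: b = malloc(2) -> b = 2; heap: [0-1 ALLOC][2-3 ALLOC][4-16 FREE]
Op 3: free(b) -> (freed b); heap: [0-1 ALLOC][2-16 FREE]
Op 4: free(a) -> (freed a); heap: [0-16 FREE]
Op 5: c = malloc(4) -> c = 0; heap: [0-3 ALLOC][4-16 FREE]

Answer: [0-3 ALLOC][4-16 FREE]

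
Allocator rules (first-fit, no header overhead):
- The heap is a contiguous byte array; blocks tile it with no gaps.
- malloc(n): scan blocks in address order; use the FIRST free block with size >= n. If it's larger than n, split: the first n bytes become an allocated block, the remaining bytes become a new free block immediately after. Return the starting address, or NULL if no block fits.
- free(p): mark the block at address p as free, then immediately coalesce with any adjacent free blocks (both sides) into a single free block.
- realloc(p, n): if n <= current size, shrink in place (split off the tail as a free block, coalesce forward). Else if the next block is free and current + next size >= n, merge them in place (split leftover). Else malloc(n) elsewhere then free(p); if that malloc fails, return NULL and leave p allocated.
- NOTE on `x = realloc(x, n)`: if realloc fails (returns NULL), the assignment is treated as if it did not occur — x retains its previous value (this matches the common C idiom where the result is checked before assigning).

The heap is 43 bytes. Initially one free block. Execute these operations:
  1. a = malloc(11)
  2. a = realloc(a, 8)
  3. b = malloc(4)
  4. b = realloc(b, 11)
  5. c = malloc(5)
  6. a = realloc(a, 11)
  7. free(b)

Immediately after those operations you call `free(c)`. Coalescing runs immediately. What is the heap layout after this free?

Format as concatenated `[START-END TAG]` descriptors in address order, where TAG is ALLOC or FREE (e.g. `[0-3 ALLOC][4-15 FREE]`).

Answer: [0-23 FREE][24-34 ALLOC][35-42 FREE]

Derivation:
Op 1: a = malloc(11) -> a = 0; heap: [0-10 ALLOC][11-42 FREE]
Op 2: a = realloc(a, 8) -> a = 0; heap: [0-7 ALLOC][8-42 FREE]
Op 3: b = malloc(4) -> b = 8; heap: [0-7 ALLOC][8-11 ALLOC][12-42 FREE]
Op 4: b = realloc(b, 11) -> b = 8; heap: [0-7 ALLOC][8-18 ALLOC][19-42 FREE]
Op 5: c = malloc(5) -> c = 19; heap: [0-7 ALLOC][8-18 ALLOC][19-23 ALLOC][24-42 FREE]
Op 6: a = realloc(a, 11) -> a = 24; heap: [0-7 FREE][8-18 ALLOC][19-23 ALLOC][24-34 ALLOC][35-42 FREE]
Op 7: free(b) -> (freed b); heap: [0-18 FREE][19-23 ALLOC][24-34 ALLOC][35-42 FREE]
free(c): c = 19 -> block [19-23 ALLOC]; mark free, coalesce with adjacent free neighbors -> [0-23 FREE][24-34 ALLOC][35-42 FREE]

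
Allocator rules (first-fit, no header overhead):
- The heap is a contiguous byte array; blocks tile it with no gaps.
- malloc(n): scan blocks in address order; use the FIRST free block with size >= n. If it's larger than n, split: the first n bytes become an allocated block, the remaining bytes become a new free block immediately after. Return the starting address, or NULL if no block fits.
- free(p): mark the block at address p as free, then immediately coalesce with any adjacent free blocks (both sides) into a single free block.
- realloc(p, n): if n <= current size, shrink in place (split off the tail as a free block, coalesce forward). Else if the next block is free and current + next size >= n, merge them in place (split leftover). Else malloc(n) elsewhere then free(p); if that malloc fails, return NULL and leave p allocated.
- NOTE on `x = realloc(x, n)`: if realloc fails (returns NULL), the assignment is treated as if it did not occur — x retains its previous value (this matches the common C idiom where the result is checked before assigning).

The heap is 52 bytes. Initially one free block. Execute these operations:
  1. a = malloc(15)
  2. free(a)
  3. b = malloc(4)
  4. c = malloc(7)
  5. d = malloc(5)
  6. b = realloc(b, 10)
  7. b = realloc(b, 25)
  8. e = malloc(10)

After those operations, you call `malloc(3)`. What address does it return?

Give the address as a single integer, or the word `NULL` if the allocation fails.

Op 1: a = malloc(15) -> a = 0; heap: [0-14 ALLOC][15-51 FREE]
Op 2: free(a) -> (freed a); heap: [0-51 FREE]
Op 3: b = malloc(4) -> b = 0; heap: [0-3 ALLOC][4-51 FREE]
Op 4: c = malloc(7) -> c = 4; heap: [0-3 ALLOC][4-10 ALLOC][11-51 FREE]
Op 5: d = malloc(5) -> d = 11; heap: [0-3 ALLOC][4-10 ALLOC][11-15 ALLOC][16-51 FREE]
Op 6: b = realloc(b, 10) -> b = 16; heap: [0-3 FREE][4-10 ALLOC][11-15 ALLOC][16-25 ALLOC][26-51 FREE]
Op 7: b = realloc(b, 25) -> b = 16; heap: [0-3 FREE][4-10 ALLOC][11-15 ALLOC][16-40 ALLOC][41-51 FREE]
Op 8: e = malloc(10) -> e = 41; heap: [0-3 FREE][4-10 ALLOC][11-15 ALLOC][16-40 ALLOC][41-50 ALLOC][51-51 FREE]
malloc(3): first-fit scan over [0-3 FREE][4-10 ALLOC][11-15 ALLOC][16-40 ALLOC][41-50 ALLOC][51-51 FREE] -> 0

Answer: 0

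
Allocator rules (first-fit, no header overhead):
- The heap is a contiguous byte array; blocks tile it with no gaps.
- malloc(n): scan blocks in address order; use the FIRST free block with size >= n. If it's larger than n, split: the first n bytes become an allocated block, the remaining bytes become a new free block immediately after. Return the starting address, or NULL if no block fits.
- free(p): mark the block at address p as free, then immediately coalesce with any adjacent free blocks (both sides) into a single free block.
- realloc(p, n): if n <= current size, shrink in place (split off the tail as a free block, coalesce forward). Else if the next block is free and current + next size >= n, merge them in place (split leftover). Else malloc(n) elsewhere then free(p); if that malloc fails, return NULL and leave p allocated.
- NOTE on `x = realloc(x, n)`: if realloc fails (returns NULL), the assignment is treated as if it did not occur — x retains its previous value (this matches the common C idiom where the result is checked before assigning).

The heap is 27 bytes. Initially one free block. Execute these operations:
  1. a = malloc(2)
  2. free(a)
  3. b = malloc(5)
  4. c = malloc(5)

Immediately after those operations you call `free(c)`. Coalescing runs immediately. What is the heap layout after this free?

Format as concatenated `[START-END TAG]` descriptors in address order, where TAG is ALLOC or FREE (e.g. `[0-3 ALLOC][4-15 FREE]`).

Answer: [0-4 ALLOC][5-26 FREE]

Derivation:
Op 1: a = malloc(2) -> a = 0; heap: [0-1 ALLOC][2-26 FREE]
Op 2: free(a) -> (freed a); heap: [0-26 FREE]
Op 3: b = malloc(5) -> b = 0; heap: [0-4 ALLOC][5-26 FREE]
Op 4: c = malloc(5) -> c = 5; heap: [0-4 ALLOC][5-9 ALLOC][10-26 FREE]
free(c): c = 5 -> block [5-9 ALLOC]; mark free, coalesce with adjacent free neighbors -> [0-4 ALLOC][5-26 FREE]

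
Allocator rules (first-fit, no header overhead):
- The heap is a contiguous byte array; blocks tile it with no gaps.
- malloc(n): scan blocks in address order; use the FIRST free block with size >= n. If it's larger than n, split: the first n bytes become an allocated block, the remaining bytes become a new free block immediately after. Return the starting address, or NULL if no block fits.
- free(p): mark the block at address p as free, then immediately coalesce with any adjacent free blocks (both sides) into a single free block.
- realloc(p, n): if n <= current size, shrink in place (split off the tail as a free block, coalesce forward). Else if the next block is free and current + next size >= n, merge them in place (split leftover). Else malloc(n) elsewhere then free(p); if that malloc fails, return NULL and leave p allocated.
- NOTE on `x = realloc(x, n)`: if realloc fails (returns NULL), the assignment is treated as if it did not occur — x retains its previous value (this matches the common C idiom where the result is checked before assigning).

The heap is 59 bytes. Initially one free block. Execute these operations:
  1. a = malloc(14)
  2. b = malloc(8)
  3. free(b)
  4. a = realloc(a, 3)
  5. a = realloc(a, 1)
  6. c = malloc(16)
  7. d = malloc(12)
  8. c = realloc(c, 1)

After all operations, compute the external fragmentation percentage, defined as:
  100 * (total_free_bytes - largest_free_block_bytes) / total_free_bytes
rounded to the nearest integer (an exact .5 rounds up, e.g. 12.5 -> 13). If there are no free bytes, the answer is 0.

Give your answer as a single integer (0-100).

Op 1: a = malloc(14) -> a = 0; heap: [0-13 ALLOC][14-58 FREE]
Op 2: b = malloc(8) -> b = 14; heap: [0-13 ALLOC][14-21 ALLOC][22-58 FREE]
Op 3: free(b) -> (freed b); heap: [0-13 ALLOC][14-58 FREE]
Op 4: a = realloc(a, 3) -> a = 0; heap: [0-2 ALLOC][3-58 FREE]
Op 5: a = realloc(a, 1) -> a = 0; heap: [0-0 ALLOC][1-58 FREE]
Op 6: c = malloc(16) -> c = 1; heap: [0-0 ALLOC][1-16 ALLOC][17-58 FREE]
Op 7: d = malloc(12) -> d = 17; heap: [0-0 ALLOC][1-16 ALLOC][17-28 ALLOC][29-58 FREE]
Op 8: c = realloc(c, 1) -> c = 1; heap: [0-0 ALLOC][1-1 ALLOC][2-16 FREE][17-28 ALLOC][29-58 FREE]
Free blocks: [15 30] total_free=45 largest=30 -> 100*(45-30)/45 = 1500/45 ≈ 33.333 -> rounds to 33

Answer: 33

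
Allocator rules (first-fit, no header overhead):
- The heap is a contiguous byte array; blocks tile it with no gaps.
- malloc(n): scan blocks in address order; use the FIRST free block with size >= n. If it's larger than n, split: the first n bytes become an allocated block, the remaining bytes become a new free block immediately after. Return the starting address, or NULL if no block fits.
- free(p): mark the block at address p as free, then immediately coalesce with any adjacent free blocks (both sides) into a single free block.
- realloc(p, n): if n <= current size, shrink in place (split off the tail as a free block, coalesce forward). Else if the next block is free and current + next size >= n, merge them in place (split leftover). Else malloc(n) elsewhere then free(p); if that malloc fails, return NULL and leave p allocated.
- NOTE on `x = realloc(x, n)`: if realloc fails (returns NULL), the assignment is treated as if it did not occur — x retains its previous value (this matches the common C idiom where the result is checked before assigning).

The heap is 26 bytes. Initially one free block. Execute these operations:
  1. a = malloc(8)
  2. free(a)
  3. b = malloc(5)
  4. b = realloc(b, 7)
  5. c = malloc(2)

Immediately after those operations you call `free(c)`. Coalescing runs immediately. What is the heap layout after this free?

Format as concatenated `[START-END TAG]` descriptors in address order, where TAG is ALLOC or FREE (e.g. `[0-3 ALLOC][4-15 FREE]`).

Op 1: a = malloc(8) -> a = 0; heap: [0-7 ALLOC][8-25 FREE]
Op 2: free(a) -> (freed a); heap: [0-25 FREE]
Op 3: b = malloc(5) -> b = 0; heap: [0-4 ALLOC][5-25 FREE]
Op 4: b = realloc(b, 7) -> b = 0; heap: [0-6 ALLOC][7-25 FREE]
Op 5: c = malloc(2) -> c = 7; heap: [0-6 ALLOC][7-8 ALLOC][9-25 FREE]
free(c): c = 7 -> block [7-8 ALLOC]; mark free, coalesce with adjacent free neighbors -> [0-6 ALLOC][7-25 FREE]

Answer: [0-6 ALLOC][7-25 FREE]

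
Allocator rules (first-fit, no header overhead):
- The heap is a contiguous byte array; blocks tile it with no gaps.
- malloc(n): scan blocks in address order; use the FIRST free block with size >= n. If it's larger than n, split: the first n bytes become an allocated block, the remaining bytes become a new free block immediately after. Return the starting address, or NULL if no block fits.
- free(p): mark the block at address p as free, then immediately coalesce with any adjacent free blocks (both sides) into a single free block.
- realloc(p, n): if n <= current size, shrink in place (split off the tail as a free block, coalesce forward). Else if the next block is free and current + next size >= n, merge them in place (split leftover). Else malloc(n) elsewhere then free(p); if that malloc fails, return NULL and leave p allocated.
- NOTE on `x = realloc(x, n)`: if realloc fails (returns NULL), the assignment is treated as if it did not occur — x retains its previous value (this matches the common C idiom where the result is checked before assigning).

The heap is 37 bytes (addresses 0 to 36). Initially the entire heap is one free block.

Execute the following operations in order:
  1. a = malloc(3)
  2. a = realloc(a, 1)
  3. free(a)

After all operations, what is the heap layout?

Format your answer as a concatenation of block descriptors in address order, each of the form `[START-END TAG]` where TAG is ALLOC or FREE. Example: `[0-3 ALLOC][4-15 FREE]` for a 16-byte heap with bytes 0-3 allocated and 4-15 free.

Op 1: a = malloc(3) -> a = 0; heap: [0-2 ALLOC][3-36 FREE]
Op 2: a = realloc(a, 1) -> a = 0; heap: [0-0 ALLOC][1-36 FREE]
Op 3: free(a) -> (freed a); heap: [0-36 FREE]

Answer: [0-36 FREE]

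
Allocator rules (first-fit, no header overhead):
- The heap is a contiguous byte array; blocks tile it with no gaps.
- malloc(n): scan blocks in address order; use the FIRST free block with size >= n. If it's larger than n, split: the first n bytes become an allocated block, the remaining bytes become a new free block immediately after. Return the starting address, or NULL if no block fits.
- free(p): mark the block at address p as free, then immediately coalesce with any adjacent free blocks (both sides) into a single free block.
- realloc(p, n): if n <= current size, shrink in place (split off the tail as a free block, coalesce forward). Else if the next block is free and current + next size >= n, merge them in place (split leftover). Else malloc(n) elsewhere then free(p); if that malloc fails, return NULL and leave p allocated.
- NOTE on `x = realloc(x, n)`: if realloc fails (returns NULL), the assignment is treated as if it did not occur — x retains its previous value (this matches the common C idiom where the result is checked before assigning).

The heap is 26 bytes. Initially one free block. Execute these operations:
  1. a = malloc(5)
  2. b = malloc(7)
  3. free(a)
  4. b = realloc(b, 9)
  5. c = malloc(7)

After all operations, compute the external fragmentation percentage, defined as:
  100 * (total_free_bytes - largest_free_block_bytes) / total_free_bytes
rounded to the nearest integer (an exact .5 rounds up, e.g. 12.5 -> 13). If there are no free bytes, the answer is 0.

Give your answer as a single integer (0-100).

Answer: 50

Derivation:
Op 1: a = malloc(5) -> a = 0; heap: [0-4 ALLOC][5-25 FREE]
Op 2: b = malloc(7) -> b = 5; heap: [0-4 ALLOC][5-11 ALLOC][12-25 FREE]
Op 3: free(a) -> (freed a); heap: [0-4 FREE][5-11 ALLOC][12-25 FREE]
Op 4: b = realloc(b, 9) -> b = 5; heap: [0-4 FREE][5-13 ALLOC][14-25 FREE]
Op 5: c = malloc(7) -> c = 14; heap: [0-4 FREE][5-13 ALLOC][14-20 ALLOC][21-25 FREE]
Free blocks: [5 5] total_free=10 largest=5 -> 100*(10-5)/10 = 500/10 = 50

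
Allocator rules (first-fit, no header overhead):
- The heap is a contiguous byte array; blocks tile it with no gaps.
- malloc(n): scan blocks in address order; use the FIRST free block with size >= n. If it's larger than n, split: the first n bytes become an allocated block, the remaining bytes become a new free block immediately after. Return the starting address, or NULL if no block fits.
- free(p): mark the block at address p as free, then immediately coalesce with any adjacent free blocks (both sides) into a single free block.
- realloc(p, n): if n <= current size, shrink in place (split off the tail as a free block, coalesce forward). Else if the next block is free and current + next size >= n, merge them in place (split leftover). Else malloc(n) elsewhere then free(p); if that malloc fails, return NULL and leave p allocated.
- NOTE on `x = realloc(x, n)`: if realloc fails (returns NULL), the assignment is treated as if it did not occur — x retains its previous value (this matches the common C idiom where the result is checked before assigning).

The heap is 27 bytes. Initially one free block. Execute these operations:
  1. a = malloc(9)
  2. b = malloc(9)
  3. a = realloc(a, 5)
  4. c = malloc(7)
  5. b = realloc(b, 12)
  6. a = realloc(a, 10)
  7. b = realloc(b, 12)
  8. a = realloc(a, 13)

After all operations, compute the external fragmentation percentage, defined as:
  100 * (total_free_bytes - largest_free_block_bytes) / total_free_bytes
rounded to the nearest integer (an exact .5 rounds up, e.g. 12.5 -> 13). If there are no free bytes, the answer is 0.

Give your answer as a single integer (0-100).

Answer: 33

Derivation:
Op 1: a = malloc(9) -> a = 0; heap: [0-8 ALLOC][9-26 FREE]
Op 2: b = malloc(9) -> b = 9; heap: [0-8 ALLOC][9-17 ALLOC][18-26 FREE]
Op 3: a = realloc(a, 5) -> a = 0; heap: [0-4 ALLOC][5-8 FREE][9-17 ALLOC][18-26 FREE]
Op 4: c = malloc(7) -> c = 18; heap: [0-4 ALLOC][5-8 FREE][9-17 ALLOC][18-24 ALLOC][25-26 FREE]
Op 5: b = realloc(b, 12) -> NULL (b unchanged); heap: [0-4 ALLOC][5-8 FREE][9-17 ALLOC][18-24 ALLOC][25-26 FREE]
Op 6: a = realloc(a, 10) -> NULL (a unchanged); heap: [0-4 ALLOC][5-8 FREE][9-17 ALLOC][18-24 ALLOC][25-26 FREE]
Op 7: b = realloc(b, 12) -> NULL (b unchanged); heap: [0-4 ALLOC][5-8 FREE][9-17 ALLOC][18-24 ALLOC][25-26 FREE]
Op 8: a = realloc(a, 13) -> NULL (a unchanged); heap: [0-4 ALLOC][5-8 FREE][9-17 ALLOC][18-24 ALLOC][25-26 FREE]
Free blocks: [4 2] total_free=6 largest=4 -> 100*(6-4)/6 = 200/6 ≈ 33.333 -> rounds to 33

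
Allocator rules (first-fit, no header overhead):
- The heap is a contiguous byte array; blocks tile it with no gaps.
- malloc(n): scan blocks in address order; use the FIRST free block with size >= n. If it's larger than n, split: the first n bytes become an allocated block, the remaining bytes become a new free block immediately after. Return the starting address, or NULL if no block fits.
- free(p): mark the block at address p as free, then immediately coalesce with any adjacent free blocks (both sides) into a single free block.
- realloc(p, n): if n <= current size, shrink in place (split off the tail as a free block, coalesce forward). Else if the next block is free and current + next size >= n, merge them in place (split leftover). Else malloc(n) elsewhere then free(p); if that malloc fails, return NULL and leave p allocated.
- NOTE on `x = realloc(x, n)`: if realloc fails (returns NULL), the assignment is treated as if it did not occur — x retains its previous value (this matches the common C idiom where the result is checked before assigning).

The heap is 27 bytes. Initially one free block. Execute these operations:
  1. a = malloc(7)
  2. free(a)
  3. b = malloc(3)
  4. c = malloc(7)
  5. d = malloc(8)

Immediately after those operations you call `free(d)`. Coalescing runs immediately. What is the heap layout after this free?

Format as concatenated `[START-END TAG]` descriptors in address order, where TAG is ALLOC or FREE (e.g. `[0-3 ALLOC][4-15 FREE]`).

Op 1: a = malloc(7) -> a = 0; heap: [0-6 ALLOC][7-26 FREE]
Op 2: free(a) -> (freed a); heap: [0-26 FREE]
Op 3: b = malloc(3) -> b = 0; heap: [0-2 ALLOC][3-26 FREE]
Op 4: c = malloc(7) -> c = 3; heap: [0-2 ALLOC][3-9 ALLOC][10-26 FREE]
Op 5: d = malloc(8) -> d = 10; heap: [0-2 ALLOC][3-9 ALLOC][10-17 ALLOC][18-26 FREE]
free(d): d = 10 -> block [10-17 ALLOC]; mark free, coalesce with adjacent free neighbors -> [0-2 ALLOC][3-9 ALLOC][10-26 FREE]

Answer: [0-2 ALLOC][3-9 ALLOC][10-26 FREE]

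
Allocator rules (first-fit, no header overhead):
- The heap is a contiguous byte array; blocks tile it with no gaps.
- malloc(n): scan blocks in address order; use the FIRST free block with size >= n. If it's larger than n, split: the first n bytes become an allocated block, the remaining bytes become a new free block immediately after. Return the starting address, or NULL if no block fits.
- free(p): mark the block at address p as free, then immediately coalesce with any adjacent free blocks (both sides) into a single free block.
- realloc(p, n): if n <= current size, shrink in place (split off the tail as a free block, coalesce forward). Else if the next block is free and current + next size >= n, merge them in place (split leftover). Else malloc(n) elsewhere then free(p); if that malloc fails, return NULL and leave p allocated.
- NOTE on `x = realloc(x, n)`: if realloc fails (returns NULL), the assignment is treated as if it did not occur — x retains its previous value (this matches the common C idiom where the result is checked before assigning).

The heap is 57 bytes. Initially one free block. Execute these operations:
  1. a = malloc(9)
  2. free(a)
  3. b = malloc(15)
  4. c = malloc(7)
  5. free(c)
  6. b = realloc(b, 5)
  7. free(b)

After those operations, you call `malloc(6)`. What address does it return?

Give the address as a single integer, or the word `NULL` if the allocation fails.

Answer: 0

Derivation:
Op 1: a = malloc(9) -> a = 0; heap: [0-8 ALLOC][9-56 FREE]
Op 2: free(a) -> (freed a); heap: [0-56 FREE]
Op 3: b = malloc(15) -> b = 0; heap: [0-14 ALLOC][15-56 FREE]
Op 4: c = malloc(7) -> c = 15; heap: [0-14 ALLOC][15-21 ALLOC][22-56 FREE]
Op 5: free(c) -> (freed c); heap: [0-14 ALLOC][15-56 FREE]
Op 6: b = realloc(b, 5) -> b = 0; heap: [0-4 ALLOC][5-56 FREE]
Op 7: free(b) -> (freed b); heap: [0-56 FREE]
malloc(6): first-fit scan over [0-56 FREE] -> 0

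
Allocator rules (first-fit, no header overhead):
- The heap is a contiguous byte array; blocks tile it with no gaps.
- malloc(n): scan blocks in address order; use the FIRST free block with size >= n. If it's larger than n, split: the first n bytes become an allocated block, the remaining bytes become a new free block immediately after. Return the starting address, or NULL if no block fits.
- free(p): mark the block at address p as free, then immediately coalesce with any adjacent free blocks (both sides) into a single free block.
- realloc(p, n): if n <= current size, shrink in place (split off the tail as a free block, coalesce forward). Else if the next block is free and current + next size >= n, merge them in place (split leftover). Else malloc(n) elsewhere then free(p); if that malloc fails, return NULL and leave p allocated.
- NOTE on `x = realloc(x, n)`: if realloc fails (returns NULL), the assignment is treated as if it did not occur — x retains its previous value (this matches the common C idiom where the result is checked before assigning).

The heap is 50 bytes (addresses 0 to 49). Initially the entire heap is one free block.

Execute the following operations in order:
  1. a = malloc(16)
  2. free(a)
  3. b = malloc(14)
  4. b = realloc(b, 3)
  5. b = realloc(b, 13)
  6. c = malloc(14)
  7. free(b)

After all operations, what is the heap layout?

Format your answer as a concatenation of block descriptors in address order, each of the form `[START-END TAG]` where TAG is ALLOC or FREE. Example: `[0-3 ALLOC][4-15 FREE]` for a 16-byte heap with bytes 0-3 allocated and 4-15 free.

Answer: [0-12 FREE][13-26 ALLOC][27-49 FREE]

Derivation:
Op 1: a = malloc(16) -> a = 0; heap: [0-15 ALLOC][16-49 FREE]
Op 2: free(a) -> (freed a); heap: [0-49 FREE]
Op 3: b = malloc(14) -> b = 0; heap: [0-13 ALLOC][14-49 FREE]
Op 4: b = realloc(b, 3) -> b = 0; heap: [0-2 ALLOC][3-49 FREE]
Op 5: b = realloc(b, 13) -> b = 0; heap: [0-12 ALLOC][13-49 FREE]
Op 6: c = malloc(14) -> c = 13; heap: [0-12 ALLOC][13-26 ALLOC][27-49 FREE]
Op 7: free(b) -> (freed b); heap: [0-12 FREE][13-26 ALLOC][27-49 FREE]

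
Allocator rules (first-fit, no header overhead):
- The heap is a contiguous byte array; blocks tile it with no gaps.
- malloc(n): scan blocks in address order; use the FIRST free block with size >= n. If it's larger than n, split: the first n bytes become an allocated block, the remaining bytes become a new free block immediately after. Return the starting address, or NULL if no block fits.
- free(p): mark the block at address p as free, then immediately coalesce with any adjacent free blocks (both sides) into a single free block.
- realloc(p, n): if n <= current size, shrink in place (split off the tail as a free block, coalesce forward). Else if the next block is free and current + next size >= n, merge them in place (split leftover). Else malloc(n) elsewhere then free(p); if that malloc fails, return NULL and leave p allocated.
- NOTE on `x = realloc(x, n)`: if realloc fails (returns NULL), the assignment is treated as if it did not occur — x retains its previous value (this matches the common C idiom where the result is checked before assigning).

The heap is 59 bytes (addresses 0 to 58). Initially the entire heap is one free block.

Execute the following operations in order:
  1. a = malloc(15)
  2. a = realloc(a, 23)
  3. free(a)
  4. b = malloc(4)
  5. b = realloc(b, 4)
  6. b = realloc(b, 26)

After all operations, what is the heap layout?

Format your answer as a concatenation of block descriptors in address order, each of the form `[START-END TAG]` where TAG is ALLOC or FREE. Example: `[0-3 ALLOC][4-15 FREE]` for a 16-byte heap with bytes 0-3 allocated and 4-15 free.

Answer: [0-25 ALLOC][26-58 FREE]

Derivation:
Op 1: a = malloc(15) -> a = 0; heap: [0-14 ALLOC][15-58 FREE]
Op 2: a = realloc(a, 23) -> a = 0; heap: [0-22 ALLOC][23-58 FREE]
Op 3: free(a) -> (freed a); heap: [0-58 FREE]
Op 4: b = malloc(4) -> b = 0; heap: [0-3 ALLOC][4-58 FREE]
Op 5: b = realloc(b, 4) -> b = 0; heap: [0-3 ALLOC][4-58 FREE]
Op 6: b = realloc(b, 26) -> b = 0; heap: [0-25 ALLOC][26-58 FREE]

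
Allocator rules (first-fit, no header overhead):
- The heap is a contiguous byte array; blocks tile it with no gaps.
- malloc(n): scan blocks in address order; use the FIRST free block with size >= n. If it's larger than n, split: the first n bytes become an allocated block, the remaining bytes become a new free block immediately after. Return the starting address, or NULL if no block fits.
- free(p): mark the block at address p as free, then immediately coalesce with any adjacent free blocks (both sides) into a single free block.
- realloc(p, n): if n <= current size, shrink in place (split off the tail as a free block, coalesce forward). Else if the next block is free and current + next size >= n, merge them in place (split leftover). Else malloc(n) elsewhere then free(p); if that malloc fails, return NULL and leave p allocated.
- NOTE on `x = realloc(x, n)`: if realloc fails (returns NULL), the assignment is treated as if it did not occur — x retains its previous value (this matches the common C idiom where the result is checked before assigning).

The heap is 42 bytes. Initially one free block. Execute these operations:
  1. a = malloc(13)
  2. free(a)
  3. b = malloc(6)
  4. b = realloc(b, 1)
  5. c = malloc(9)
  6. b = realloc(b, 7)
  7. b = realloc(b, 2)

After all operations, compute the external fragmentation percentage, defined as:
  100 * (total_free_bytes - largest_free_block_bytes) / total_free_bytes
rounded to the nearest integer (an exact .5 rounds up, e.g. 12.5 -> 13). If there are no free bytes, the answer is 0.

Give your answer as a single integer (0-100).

Answer: 3

Derivation:
Op 1: a = malloc(13) -> a = 0; heap: [0-12 ALLOC][13-41 FREE]
Op 2: free(a) -> (freed a); heap: [0-41 FREE]
Op 3: b = malloc(6) -> b = 0; heap: [0-5 ALLOC][6-41 FREE]
Op 4: b = realloc(b, 1) -> b = 0; heap: [0-0 ALLOC][1-41 FREE]
Op 5: c = malloc(9) -> c = 1; heap: [0-0 ALLOC][1-9 ALLOC][10-41 FREE]
Op 6: b = realloc(b, 7) -> b = 10; heap: [0-0 FREE][1-9 ALLOC][10-16 ALLOC][17-41 FREE]
Op 7: b = realloc(b, 2) -> b = 10; heap: [0-0 FREE][1-9 ALLOC][10-11 ALLOC][12-41 FREE]
Free blocks: [1 30] total_free=31 largest=30 -> 100*(31-30)/31 = 100/31 ≈ 3.226 -> rounds to 3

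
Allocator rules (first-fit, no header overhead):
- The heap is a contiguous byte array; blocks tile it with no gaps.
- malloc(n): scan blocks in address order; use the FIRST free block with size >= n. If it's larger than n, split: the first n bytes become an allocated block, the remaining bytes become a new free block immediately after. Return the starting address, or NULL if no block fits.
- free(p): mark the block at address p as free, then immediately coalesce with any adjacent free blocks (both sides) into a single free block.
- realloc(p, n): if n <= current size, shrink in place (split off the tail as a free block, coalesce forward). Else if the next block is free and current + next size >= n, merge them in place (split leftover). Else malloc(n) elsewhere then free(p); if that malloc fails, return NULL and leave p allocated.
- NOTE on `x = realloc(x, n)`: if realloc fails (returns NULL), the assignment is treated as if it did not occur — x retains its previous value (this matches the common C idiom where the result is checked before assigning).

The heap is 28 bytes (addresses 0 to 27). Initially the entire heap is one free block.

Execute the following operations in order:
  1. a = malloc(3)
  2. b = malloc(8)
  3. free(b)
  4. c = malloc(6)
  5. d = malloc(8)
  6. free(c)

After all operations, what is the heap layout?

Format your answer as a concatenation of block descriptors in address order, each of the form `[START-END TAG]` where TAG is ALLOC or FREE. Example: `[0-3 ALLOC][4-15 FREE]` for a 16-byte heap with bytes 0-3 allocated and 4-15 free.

Answer: [0-2 ALLOC][3-8 FREE][9-16 ALLOC][17-27 FREE]

Derivation:
Op 1: a = malloc(3) -> a = 0; heap: [0-2 ALLOC][3-27 FREE]
Op 2: b = malloc(8) -> b = 3; heap: [0-2 ALLOC][3-10 ALLOC][11-27 FREE]
Op 3: free(b) -> (freed b); heap: [0-2 ALLOC][3-27 FREE]
Op 4: c = malloc(6) -> c = 3; heap: [0-2 ALLOC][3-8 ALLOC][9-27 FREE]
Op 5: d = malloc(8) -> d = 9; heap: [0-2 ALLOC][3-8 ALLOC][9-16 ALLOC][17-27 FREE]
Op 6: free(c) -> (freed c); heap: [0-2 ALLOC][3-8 FREE][9-16 ALLOC][17-27 FREE]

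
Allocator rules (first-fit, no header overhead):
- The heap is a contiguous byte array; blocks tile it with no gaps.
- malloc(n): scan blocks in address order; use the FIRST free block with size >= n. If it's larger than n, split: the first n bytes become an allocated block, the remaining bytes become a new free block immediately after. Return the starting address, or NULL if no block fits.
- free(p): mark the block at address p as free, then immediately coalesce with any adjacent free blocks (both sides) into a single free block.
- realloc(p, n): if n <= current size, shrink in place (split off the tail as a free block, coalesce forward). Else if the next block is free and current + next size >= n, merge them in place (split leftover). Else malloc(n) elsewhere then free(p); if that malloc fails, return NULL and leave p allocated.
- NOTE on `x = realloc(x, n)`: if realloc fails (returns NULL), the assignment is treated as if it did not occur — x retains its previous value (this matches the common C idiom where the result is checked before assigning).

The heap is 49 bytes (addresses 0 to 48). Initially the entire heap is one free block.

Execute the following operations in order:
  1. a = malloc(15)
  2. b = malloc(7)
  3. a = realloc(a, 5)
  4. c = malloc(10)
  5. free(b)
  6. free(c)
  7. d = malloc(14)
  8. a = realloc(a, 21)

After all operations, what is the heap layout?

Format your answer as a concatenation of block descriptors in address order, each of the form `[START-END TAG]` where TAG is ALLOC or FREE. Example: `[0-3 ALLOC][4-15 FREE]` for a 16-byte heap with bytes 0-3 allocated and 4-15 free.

Op 1: a = malloc(15) -> a = 0; heap: [0-14 ALLOC][15-48 FREE]
Op 2: b = malloc(7) -> b = 15; heap: [0-14 ALLOC][15-21 ALLOC][22-48 FREE]
Op 3: a = realloc(a, 5) -> a = 0; heap: [0-4 ALLOC][5-14 FREE][15-21 ALLOC][22-48 FREE]
Op 4: c = malloc(10) -> c = 5; heap: [0-4 ALLOC][5-14 ALLOC][15-21 ALLOC][22-48 FREE]
Op 5: free(b) -> (freed b); heap: [0-4 ALLOC][5-14 ALLOC][15-48 FREE]
Op 6: free(c) -> (freed c); heap: [0-4 ALLOC][5-48 FREE]
Op 7: d = malloc(14) -> d = 5; heap: [0-4 ALLOC][5-18 ALLOC][19-48 FREE]
Op 8: a = realloc(a, 21) -> a = 19; heap: [0-4 FREE][5-18 ALLOC][19-39 ALLOC][40-48 FREE]

Answer: [0-4 FREE][5-18 ALLOC][19-39 ALLOC][40-48 FREE]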